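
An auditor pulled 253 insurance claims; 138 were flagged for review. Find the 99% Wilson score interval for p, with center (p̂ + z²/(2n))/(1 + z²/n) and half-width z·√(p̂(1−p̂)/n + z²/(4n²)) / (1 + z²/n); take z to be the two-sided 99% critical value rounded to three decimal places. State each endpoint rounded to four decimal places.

p̂ = 138/253 = 0.54545; z = 2.576, so z² = 6.635776.
Denominator 1 + z²/n = 1 + 6.635776/253 = 1.026228.
Adjusted center: (0.54545 + z²/(2n))/1.026228 = 0.54429.
Radicand: p̂(1−p̂)/n + z²/(4n²) = 0.000979976 + 0.000025917 = 0.001005893.
Half-width = z·√(radicand)/denom = 2.576·0.031716/1.026228 = 0.07961.
CI: 0.54429 ± 0.07961 = (0.4647, 0.6239).

(0.4647, 0.6239)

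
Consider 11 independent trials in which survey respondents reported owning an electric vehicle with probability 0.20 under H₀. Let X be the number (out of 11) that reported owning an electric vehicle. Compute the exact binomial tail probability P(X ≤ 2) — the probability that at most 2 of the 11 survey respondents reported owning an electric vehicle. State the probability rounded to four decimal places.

X ~ Binomial(n=11, p=0.20).
P(X ≤ 2) = C(11,0)·0.20^0·0.80^11 + C(11,1)·0.20^1·0.80^10 + C(11,2)·0.20^2·0.80^9.
= 0.085899 + 0.236223 + 0.295279 = 0.6174.

P = 0.6174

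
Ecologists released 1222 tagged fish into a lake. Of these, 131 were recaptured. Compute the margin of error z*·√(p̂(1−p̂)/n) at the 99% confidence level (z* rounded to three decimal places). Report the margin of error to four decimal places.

ME = 0.0228

The sample proportion is 131/1222 = 0.10720.
SE = √(p̂(1−p̂)/n) = √(0.095709/1222) = 0.008850.
For 99% confidence, z* = 2.576.
Margin of error = z*·SE = 2.576 × 0.008850 = 0.0228.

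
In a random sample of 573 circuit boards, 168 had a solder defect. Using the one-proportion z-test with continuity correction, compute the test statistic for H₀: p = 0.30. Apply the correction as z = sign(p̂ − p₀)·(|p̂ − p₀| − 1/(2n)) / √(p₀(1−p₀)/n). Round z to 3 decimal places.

Sample proportion p̂ = 168/573 = 0.29319. p̂ − p₀ = -0.006806.
Continuity correction 1/(2n) = 1/1146 = 0.000873.
Corrected numerator: |-0.006806| − 0.000873 = 0.005933.
Null standard error: √(0.30·0.70/573) = √0.000366492 = 0.019144.
z = (−)0.005933/0.019144 = -0.310.

z = -0.310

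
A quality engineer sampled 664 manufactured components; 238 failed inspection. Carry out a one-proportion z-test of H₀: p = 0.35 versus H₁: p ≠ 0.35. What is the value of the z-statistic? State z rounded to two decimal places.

The sample proportion is 238/664 = 0.35843.
SE₀ = √(0.35·0.65/664) = 0.018510.
Test statistic: z = 0.00843/0.018510 = 0.46.

z = 0.46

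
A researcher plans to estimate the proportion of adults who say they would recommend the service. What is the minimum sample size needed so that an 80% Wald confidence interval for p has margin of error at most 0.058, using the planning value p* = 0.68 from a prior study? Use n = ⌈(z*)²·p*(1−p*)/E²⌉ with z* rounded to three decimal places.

The 80% critical value is z* = 1.282.
p*(1−p*) = 0.2176.
Required n before rounding: 1.643524 × 0.2176 / 0.058² = 106.311.
Rounding up, n = 107.

n = 107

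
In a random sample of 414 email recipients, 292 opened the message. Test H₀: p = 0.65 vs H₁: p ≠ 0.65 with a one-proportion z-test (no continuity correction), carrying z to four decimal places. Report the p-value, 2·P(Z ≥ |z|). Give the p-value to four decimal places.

p-value = 0.0183

Sample proportion p̂ = 292/414 = 0.70531.
Under H₀, SE = √(p₀(1−p₀)/n) = √(0.65·0.35/414) = √0.000549517 = 0.023442.
Test statistic (full precision, shown to 4 dp): z = (292/414 − 0.65)/SE₀ ≈ 2.3596.
p-value = 2·P(Z ≥ |z|) with z = 2.3596 → 0.0183.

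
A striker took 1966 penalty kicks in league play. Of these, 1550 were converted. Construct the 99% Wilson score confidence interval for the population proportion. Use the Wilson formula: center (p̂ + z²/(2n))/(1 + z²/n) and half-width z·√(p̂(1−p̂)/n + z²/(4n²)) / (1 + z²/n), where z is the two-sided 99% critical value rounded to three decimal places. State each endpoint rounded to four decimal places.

Here p̂ = 1550/1966 = 0.78840 and z = 2.576 (z² = 6.635776).
Denominator 1 + z²/n = 1 + 6.635776/1966 = 1.003375.
Center = (0.78840 + 0.001688)/1.003375 = 0.78743.
Radicand: p̂(1−p̂)/n + z²/(4n²) = 0.000084854 + 0.000000429 = 0.000085283.
Half-width = 2.576·√0.000085283/1.003375 = 0.02371.
CI: 0.78743 ± 0.02371 = (0.7637, 0.8111).

(0.7637, 0.8111)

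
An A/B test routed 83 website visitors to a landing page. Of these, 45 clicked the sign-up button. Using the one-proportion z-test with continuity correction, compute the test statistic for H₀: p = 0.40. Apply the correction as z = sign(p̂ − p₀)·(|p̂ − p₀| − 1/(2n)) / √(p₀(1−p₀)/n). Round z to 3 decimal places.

z = 2.532

p̂ = 45/83 = 0.54217. p̂ − p₀ = 0.142169.
Continuity correction 1/(2n) = 1/166 = 0.006024.
Corrected numerator: |0.142169| − 0.006024 = 0.136145.
Null standard error: √(0.40·0.60/83) = √0.002891566 = 0.053773.
z = +0.136145/0.053773 = 2.532.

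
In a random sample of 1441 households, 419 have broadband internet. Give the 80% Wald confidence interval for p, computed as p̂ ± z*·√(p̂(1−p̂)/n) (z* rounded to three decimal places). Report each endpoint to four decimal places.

(0.2754, 0.3061)

The sample proportion is 419/1441 = 0.29077.
SE(p̂) = √(0.29077·0.70923/1441) = 0.011963.
For 80% confidence, z* = 1.282.
Margin of error: 1.282 × 0.011963 = 0.01534.
CI: 0.29077 ± 0.01534 = (0.2754, 0.3061).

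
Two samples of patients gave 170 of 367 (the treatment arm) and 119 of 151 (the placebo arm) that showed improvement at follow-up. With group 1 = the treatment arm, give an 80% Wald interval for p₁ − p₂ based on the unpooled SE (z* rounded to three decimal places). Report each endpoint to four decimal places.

(-0.3790, -0.2707)

p̂₁ = 0.46322, p̂₂ = 0.78808, so the observed difference is -0.32486.
Unpooled SE = √(p̂₁(1−p̂₁)/n₁ + p̂₂(1−p̂₂)/n₂) = √(0.000677512 + 0.001106028) = 0.042232.
The 80% critical value is z* = 1.282. Margin = 1.282·0.042232 = 0.05414.
So the interval runs from -0.3790 to -0.2707.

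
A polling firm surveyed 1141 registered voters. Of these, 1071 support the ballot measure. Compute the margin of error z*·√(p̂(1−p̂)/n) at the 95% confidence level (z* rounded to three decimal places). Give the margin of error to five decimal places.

ME = 0.01392

p̂ = 1071/1141 = 0.93865.
Standard error of p̂: √(0.057586/1141) = √0.000050470 = 0.007104.
For 95% confidence, z* = 1.960.
ME = 1.960·0.007104 = 0.01392.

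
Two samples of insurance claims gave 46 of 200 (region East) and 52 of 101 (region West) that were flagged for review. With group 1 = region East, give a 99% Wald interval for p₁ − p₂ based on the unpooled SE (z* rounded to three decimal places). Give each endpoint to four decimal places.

p̂₁ = 46/200 = 0.23000, p̂₂ = 52/101 = 0.51485; p̂₁ − p̂₂ = -0.28485.
SE = √(0.000885500 + 0.002473064) = √0.003358564 = 0.057953.
z* = 2.576 at the 99% level. Margin of error = 0.14929.
Interval: -0.28485 ± 0.14929 → (-0.4341, -0.1356).

(-0.4341, -0.1356)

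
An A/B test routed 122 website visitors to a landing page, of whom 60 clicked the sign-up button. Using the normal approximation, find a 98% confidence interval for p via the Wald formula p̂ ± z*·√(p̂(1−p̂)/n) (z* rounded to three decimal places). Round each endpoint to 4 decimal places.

(0.3865, 0.5971)

Sample proportion p̂ = 60/122 = 0.49180.
SE = √(p̂(1−p̂)/n) = √(0.249933/122) = 0.045262.
The 98% critical value is z* = 2.326.
Margin of error: 2.326 × 0.045262 = 0.10528.
So the interval runs from 0.3865 to 0.5971.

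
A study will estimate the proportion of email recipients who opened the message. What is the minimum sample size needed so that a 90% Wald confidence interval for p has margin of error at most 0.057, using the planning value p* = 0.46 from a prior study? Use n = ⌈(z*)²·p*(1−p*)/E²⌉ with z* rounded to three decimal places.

z* = 1.645 at the 90% level.
p*(1−p*) = 0.46·0.54 = 0.2484.
Required n before rounding: 2.706025 × 0.2484 / 0.057² = 206.887.
⌈206.887⌉ = 207.

n = 207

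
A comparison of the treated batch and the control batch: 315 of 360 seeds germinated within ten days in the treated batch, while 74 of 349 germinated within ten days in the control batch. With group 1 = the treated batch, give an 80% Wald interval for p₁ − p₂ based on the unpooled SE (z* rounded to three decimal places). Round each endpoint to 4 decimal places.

(0.6271, 0.6988)

p̂₁ = 315/360 = 0.87500, p̂₂ = 74/349 = 0.21203; p̂₁ − p̂₂ = 0.66297.
Unpooled SE = √(p̂₁(1−p̂₁)/n₁ + p̂₂(1−p̂₂)/n₂) = √(0.000303819 + 0.000478727) = 0.027974.
z* = 1.282 at the 80% level. Margin = 1.282·0.027974 = 0.03586.
Interval: 0.66297 ± 0.03586 → (0.6271, 0.6988).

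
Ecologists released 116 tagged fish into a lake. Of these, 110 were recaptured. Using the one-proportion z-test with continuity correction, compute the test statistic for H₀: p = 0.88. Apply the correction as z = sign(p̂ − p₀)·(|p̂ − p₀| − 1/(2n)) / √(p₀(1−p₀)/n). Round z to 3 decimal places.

z = 2.120

p̂ = 110/116 = 0.94828. p̂ − p₀ = 0.068276.
Continuity correction 1/(2n) = 1/232 = 0.004310.
Corrected numerator: |0.068276| − 0.004310 = 0.063966.
Under H₀, SE = √(p₀(1−p₀)/n) = √(0.88·0.12/116) = √0.000910345 = 0.030172.
z = +0.063966/0.030172 = 2.120.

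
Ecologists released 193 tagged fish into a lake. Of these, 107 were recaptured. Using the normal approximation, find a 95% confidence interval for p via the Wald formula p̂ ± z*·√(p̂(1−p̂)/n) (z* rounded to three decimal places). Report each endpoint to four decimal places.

(0.4843, 0.6245)

The sample proportion is 107/193 = 0.55440.
SE = √(p̂(1−p̂)/n) = √(0.247040/193) = 0.035777.
z* = 1.960 at the 95% level.
Margin of error: 1.960 × 0.035777 = 0.07012.
So the interval runs from 0.4843 to 0.6245.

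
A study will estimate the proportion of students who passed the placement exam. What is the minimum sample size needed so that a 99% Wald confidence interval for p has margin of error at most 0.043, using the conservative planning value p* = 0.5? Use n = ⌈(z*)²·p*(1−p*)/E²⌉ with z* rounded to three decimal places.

The 99% critical value is z* = 2.576.
p*(1−p*) = 0.50·0.50 = 0.2500.
Required n before rounding: 6.635776 × 0.2500 / 0.043² = 897.211.
⌈897.211⌉ = 898.

n = 898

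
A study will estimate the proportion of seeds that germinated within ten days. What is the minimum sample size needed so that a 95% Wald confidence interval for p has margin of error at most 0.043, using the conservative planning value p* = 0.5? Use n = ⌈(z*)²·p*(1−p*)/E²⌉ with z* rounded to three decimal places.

n = 520

For 95% confidence, z* = 1.960.
p*(1−p*) = 0.2500.
(z*)²·p*(1−p*)/E² = 3.841600·0.2500/0.001849 = 519.416.
⌈519.416⌉ = 520.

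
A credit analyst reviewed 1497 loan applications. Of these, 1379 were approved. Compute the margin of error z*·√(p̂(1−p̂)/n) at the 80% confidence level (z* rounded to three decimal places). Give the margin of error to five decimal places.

ME = 0.00893

p̂ = 1379/1497 = 0.92118.
SE(p̂) = √(0.92118·0.07882/1497) = 0.006965.
The 80% critical value is z* = 1.282.
ME = 1.282·0.006965 = 0.00893.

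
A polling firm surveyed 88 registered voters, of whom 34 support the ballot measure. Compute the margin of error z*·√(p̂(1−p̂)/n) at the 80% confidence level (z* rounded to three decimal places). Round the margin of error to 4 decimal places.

ME = 0.0665

Sample proportion p̂ = 34/88 = 0.38636.
SE = √(p̂(1−p̂)/n) = √(0.237087/88) = 0.051905.
For 80% confidence, z* = 1.282.
So ME = 0.0665.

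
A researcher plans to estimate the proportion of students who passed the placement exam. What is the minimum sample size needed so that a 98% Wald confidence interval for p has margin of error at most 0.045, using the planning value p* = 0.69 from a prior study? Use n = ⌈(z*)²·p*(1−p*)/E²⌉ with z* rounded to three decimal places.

n = 572

z* = 2.326 at the 98% level.
p*(1−p*) = 0.69·0.31 = 0.2139.
(z*)²·p*(1−p*)/E² = 5.410276·0.2139/0.002025 = 571.485.
⌈571.485⌉ = 572.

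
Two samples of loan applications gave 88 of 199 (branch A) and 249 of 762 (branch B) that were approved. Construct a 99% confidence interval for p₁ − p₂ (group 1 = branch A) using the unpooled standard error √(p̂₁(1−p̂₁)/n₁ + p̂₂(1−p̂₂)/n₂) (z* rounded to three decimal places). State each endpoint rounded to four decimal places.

p̂₁ = 88/199 = 0.44221, p̂₂ = 249/762 = 0.32677; p̂₁ − p̂₂ = 0.11544.
Unpooled SE = √(p̂₁(1−p̂₁)/n₁ + p̂₂(1−p̂₂)/n₂) = √(0.001239500 + 0.000288703) = 0.039092.
For 99% confidence, z* = 2.576. Margin = 2.576·0.039092 = 0.10070.
So the interval runs from 0.0147 to 0.2161.

(0.0147, 0.2161)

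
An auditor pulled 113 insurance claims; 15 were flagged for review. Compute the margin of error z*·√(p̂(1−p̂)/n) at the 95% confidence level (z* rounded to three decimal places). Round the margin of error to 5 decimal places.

ME = 0.06256

With x = 15 successes in n = 113, p̂ = 0.13274.
SE = √(p̂(1−p̂)/n) = √(0.115123/113) = 0.031918.
The 95% critical value is z* = 1.960.
ME = 1.960·0.031918 = 0.06256.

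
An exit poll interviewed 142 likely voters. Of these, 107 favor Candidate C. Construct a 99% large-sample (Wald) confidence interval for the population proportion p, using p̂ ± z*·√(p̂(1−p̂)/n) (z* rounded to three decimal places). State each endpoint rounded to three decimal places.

The sample proportion is 107/142 = 0.75352.
SE(p̂) = √(0.75352·0.24648/142) = 0.036165.
For 99% confidence, z* = 2.576.
Margin = 2.576·0.036165 = 0.09316.
So the interval runs from 0.660 to 0.847.

(0.660, 0.847)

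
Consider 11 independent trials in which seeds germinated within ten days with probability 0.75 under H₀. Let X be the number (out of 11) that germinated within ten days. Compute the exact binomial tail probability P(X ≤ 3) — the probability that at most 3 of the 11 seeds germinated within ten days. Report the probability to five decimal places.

X ~ Binomial(n=11, p=0.75).
P(X ≤ 3) = C(11,0)·0.75^0·0.25^11 + C(11,1)·0.75^1·0.25^10 + C(11,2)·0.75^2·0.25^9 + C(11,3)·0.75^3·0.25^8.
= 0.000000 + 0.000008 + 0.000118 + 0.001062 = 0.00119.

P = 0.00119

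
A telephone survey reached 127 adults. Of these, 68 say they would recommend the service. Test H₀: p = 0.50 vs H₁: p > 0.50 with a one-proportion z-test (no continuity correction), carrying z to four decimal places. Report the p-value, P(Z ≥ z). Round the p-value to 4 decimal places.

With x = 68 successes in n = 127, p̂ = 0.53543.
Under H₀, SE = √(p₀(1−p₀)/n) = √(0.50·0.50/127) = √0.001968504 = 0.044368.
Test statistic (full precision, shown to 4 dp): z = (68/127 − 0.50)/SE₀ ≈ 0.7986.
From the standard normal, P(Z ≥ z) = 0.2123.

p-value = 0.2123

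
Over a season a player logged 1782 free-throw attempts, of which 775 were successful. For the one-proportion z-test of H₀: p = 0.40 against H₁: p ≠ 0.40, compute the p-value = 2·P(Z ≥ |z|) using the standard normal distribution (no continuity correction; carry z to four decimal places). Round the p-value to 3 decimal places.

p-value = 0.003

Sample proportion p̂ = 775/1782 = 0.43490.
Under H₀, SE = √(p₀(1−p₀)/n) = √(0.40·0.60/1782) = √0.000134680 = 0.011605.
Test statistic (full precision, shown to 4 dp): z = (775/1782 − 0.40)/SE₀ ≈ 3.0077.
p-value = 2·P(Z ≥ |z|) with z = 3.0077 → 0.003.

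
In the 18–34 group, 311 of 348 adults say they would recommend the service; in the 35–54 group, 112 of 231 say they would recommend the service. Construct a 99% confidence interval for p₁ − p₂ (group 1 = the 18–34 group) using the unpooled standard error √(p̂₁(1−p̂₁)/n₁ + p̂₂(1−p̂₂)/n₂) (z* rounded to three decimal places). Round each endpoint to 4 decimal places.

p̂₁ = 0.89368, p̂₂ = 0.48485, so the observed difference is 0.40883.
Unpooled SE = √(p̂₁(1−p̂₁)/n₁ + p̂₂(1−p̂₂)/n₂) = √(0.000273039 + 0.001081257) = 0.036801.
For 99% confidence, z* = 2.576. Margin of error = 0.09480.
CI: 0.40883 ± 0.09480 = (0.3140, 0.5036).

(0.3140, 0.5036)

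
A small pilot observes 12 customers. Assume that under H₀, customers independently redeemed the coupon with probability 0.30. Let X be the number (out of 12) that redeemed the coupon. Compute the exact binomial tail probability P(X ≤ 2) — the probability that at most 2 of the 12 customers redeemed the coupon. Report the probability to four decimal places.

X ~ Binomial(n=12, p=0.30).
P(X ≤ 2) = C(12,0)·0.30^0·0.70^12 + C(12,1)·0.30^1·0.70^11 + C(12,2)·0.30^2·0.70^10.
= 0.013841 + 0.071184 + 0.167790 = 0.2528.

P = 0.2528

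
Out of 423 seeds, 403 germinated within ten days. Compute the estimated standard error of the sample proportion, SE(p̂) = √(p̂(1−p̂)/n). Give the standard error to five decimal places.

SE = 0.01032

With x = 403 successes in n = 423, p̂ = 0.95272.
p̂(1−p̂) = 0.95272·0.04728 = 0.045045.
SE = √(0.045045/423) = 0.01032.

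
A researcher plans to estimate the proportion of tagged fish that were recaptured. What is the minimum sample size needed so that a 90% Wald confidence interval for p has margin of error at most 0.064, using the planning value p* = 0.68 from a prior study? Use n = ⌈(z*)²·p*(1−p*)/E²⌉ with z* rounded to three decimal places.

The 90% critical value is z* = 1.645.
p*(1−p*) = 0.68·0.32 = 0.2176.
(z*)²·p*(1−p*)/E² = 2.706025·0.2176/0.004096 = 143.758.
⌈143.758⌉ = 144.

n = 144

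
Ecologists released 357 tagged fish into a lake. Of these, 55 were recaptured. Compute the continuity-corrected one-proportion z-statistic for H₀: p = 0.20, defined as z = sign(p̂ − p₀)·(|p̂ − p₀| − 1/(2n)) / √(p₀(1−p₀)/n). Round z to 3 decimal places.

z = -2.104

Sample proportion p̂ = 55/357 = 0.15406. p̂ − p₀ = -0.045938.
Continuity correction 1/(2n) = 1/714 = 0.001401.
Corrected numerator: |-0.045938| − 0.001401 = 0.044537.
Under H₀, SE = √(p₀(1−p₀)/n) = √(0.20·0.80/357) = √0.000448179 = 0.021170.
z = (−)0.044537/0.021170 = -2.104.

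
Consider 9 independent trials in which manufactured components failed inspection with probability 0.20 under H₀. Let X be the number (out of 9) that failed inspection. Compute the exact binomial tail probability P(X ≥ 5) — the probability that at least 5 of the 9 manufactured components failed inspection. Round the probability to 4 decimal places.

P = 0.0196

X ~ Binomial(n=9, p=0.20).
P(X ≥ 5) = Σ_{j=5}^{9} C(9,j)·0.20^j·0.80^{9−j}.
= 0.016515 + 0.002753 + 0.000295 + 0.000018 + 0.000001 = 0.0196.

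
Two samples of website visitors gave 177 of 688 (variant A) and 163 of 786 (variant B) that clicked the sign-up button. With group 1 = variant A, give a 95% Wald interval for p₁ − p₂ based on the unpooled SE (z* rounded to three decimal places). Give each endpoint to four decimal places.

p̂₁ = 177/688 = 0.25727, p̂₂ = 163/786 = 0.20738; p̂₁ − p̂₂ = 0.04989.
Unpooled SE = √(p̂₁(1−p̂₁)/n₁ + p̂₂(1−p̂₂)/n₂) = √(0.000277734 + 0.000209126) = 0.022065.
For 95% confidence, z* = 1.960. Margin = 1.960·0.022065 = 0.04325.
CI: 0.04989 ± 0.04325 = (0.0066, 0.0931).

(0.0066, 0.0931)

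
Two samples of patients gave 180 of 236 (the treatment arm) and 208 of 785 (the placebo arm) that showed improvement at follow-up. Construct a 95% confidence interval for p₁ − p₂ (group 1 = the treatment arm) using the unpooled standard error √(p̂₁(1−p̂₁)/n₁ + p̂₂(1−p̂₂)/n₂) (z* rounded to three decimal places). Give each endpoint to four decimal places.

p̂₁ = 180/236 = 0.76271, p̂₂ = 208/785 = 0.26497; p̂₁ − p̂₂ = 0.49774.
SE = √(0.000766875 + 0.000248102) = √0.001014977 = 0.031859.
For 95% confidence, z* = 1.960. Margin = 1.960·0.031859 = 0.06244.
CI: 0.49774 ± 0.06244 = (0.4353, 0.5602).

(0.4353, 0.5602)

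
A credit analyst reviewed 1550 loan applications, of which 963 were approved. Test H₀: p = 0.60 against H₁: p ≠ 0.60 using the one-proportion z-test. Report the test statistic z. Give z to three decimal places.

p̂ = 963/1550 = 0.62129.
Under H₀, SE = √(p₀(1−p₀)/n) = √(0.60·0.40/1550) = √0.000154839 = 0.012443.
z = (p̂ − p₀)/SE = (0.62129 − 0.60)/0.012443 = 1.711.

z = 1.711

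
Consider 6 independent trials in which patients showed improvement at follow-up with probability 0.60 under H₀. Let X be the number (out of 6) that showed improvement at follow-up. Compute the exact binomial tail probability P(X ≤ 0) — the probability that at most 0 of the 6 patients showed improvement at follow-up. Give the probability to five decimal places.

X is binomial with n = 6 and p = 0.60.
P(X ≤ 0) = C(6,0)·0.60^0·0.40^6.
= 0.004096 = 0.00410.

P = 0.00410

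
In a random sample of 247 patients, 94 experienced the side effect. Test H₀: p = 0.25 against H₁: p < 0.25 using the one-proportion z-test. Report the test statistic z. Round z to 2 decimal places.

p̂ = 94/247 = 0.38057.
Under H₀, SE = √(p₀(1−p₀)/n) = √(0.25·0.75/247) = √0.000759109 = 0.027552.
z = (0.38057 − 0.25)/0.027552 = 0.13057/0.027552 = 4.74.

z = 4.74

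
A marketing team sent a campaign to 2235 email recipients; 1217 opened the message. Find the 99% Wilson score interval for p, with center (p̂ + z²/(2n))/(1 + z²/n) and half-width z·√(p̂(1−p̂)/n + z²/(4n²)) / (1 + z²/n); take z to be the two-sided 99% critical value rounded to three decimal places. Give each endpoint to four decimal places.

p̂ = 1217/2235 = 0.54452; z = 2.576, so z² = 6.635776.
1 + z²/n = 1.002969.
Center = (0.54452 + 0.001485)/1.002969 = 0.54439.
Radicand: p̂(1−p̂)/n + z²/(4n²) = 0.000110970 + 0.000000332 = 0.000111302.
Half-width = z·√(radicand)/denom = 2.576·0.010550/1.002969 = 0.02710.
CI: 0.54439 ± 0.02710 = (0.5173, 0.5715).

(0.5173, 0.5715)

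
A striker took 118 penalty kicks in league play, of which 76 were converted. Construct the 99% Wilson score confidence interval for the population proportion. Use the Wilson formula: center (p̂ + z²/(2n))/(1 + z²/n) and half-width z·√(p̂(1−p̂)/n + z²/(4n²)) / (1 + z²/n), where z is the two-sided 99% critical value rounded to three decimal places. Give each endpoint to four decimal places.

Here p̂ = 76/118 = 0.64407 and z = 2.576 (z² = 6.635776).
Denominator 1 + z²/n = 1 + 6.635776/118 = 1.056235.
Adjusted center: (0.64407 + z²/(2n))/1.056235 = 0.63640.
Radicand: p̂(1−p̂)/n + z²/(4n²) = 0.001942750 + 0.000119143 = 0.002061893.
Half-width = z·√(radicand)/denom = 2.576·0.045408/1.056235 = 0.11074.
CI: 0.63640 ± 0.11074 = (0.5257, 0.7471).

(0.5257, 0.7471)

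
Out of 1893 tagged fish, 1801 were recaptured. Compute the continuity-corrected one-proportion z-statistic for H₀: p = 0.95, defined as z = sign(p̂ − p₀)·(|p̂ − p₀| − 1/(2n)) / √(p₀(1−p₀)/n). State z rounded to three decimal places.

z = 0.227

The sample proportion is 1801/1893 = 0.95140. p̂ − p₀ = 0.001400.
1/(2n) = 0.000264.
Corrected numerator: |0.001400| − 0.000264 = 0.001136.
SE₀ = √(0.95·0.05/1893) = 0.005009.
z = (+)0.001136/0.005009 = 0.227.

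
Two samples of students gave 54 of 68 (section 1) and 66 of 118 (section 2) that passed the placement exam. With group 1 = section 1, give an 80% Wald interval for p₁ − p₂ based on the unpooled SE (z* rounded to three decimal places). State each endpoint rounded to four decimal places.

(0.1489, 0.3207)

p̂₁ = 54/68 = 0.79412, p̂₂ = 66/118 = 0.55932; p̂₁ − p̂₂ = 0.23480.
SE = √(0.002404335 + 0.002088821) = √0.004493156 = 0.067031.
The 80% critical value is z* = 1.282. Margin = 1.282·0.067031 = 0.08593.
CI: 0.23480 ± 0.08593 = (0.1489, 0.3207).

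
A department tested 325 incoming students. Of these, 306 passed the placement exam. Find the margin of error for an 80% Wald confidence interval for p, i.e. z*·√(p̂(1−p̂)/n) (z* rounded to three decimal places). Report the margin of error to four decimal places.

Sample proportion p̂ = 306/325 = 0.94154.
SE(p̂) = √(0.94154·0.05846/325) = 0.013014.
For 80% confidence, z* = 1.282.
Margin of error = z*·SE = 1.282 × 0.013014 = 0.0167.

ME = 0.0167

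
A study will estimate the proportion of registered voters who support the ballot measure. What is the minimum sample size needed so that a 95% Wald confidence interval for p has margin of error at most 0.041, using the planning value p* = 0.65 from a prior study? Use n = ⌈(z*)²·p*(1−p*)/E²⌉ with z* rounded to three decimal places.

n = 520

z* = 1.960 at the 95% level.
p*(1−p*) = 0.2275.
Required n before rounding: 3.841600 × 0.2275 / 0.041² = 519.907.
Rounding up, n = 520.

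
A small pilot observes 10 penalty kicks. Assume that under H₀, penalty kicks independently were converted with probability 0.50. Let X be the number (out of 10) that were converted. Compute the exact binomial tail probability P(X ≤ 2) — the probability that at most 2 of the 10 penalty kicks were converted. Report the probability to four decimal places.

X is binomial with n = 10 and p = 0.50.
P(X ≤ 2) = C(10,0)·0.50^0·0.50^10 + C(10,1)·0.50^1·0.50^9 + C(10,2)·0.50^2·0.50^8.
= 0.000977 + 0.009766 + 0.043945 = 0.0547.

P = 0.0547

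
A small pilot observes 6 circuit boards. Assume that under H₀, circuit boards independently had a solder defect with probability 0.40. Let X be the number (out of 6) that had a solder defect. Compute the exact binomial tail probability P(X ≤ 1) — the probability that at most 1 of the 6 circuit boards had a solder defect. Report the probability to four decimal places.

X is binomial with n = 6 and p = 0.40.
P(X ≤ 1) = C(6,0)·0.40^0·0.60^6 + C(6,1)·0.40^1·0.60^5.
= 0.046656 + 0.186624 = 0.2333.

P = 0.2333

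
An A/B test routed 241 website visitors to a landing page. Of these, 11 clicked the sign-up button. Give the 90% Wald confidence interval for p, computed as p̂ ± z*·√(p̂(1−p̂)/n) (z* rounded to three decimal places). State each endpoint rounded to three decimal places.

Sample proportion p̂ = 11/241 = 0.04564.
SE = √(p̂(1−p̂)/n) = √(0.043560/241) = 0.013444.
The 90% critical value is z* = 1.645.
Margin of error: 1.645 × 0.013444 = 0.02212.
Interval: 0.04564 ± 0.02212 → (0.024, 0.068).

(0.024, 0.068)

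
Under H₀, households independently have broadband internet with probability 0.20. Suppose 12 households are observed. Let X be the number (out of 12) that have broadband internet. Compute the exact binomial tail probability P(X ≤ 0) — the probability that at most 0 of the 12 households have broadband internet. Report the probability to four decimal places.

P = 0.0687

X ~ Binomial(n=12, p=0.20).
P(X ≤ 0) = C(12,0)·0.20^0·0.80^12.
= 0.068719 = 0.0687.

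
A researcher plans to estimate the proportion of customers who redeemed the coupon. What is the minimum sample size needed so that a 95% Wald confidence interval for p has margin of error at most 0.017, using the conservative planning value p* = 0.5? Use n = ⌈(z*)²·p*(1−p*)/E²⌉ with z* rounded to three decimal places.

n = 3324

For 95% confidence, z* = 1.960.
p*(1−p*) = 0.50·0.50 = 0.2500.
Required n before rounding: 3.841600 × 0.2500 / 0.017² = 3323.183.
Rounding up, n = 3324.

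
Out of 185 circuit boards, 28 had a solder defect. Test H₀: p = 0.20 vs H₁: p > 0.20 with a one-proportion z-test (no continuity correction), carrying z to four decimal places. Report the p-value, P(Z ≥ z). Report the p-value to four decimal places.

p-value = 0.9510

p̂ = 28/185 = 0.15135.
SE₀ = √(0.20·0.80/185) = 0.029409.
z = (p̂ − p₀)/SE = (28/185 − 0.20)/0.029409 ≈ -1.6542.
p-value = P(Z ≥ z) with z = -1.6542 → 0.9510.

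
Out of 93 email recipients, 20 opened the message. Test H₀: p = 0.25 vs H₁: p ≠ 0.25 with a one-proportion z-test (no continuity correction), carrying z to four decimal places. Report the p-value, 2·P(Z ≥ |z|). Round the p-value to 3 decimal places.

p-value = 0.436

Sample proportion p̂ = 20/93 = 0.21505.
Null standard error: √(0.25·0.75/93) = √0.002016129 = 0.044901.
Test statistic (full precision, shown to 4 dp): z = (20/93 − 0.25)/SE₀ ≈ -0.7783.
p-value = 2·P(Z ≥ |z|) with z = -0.7783 → 0.436.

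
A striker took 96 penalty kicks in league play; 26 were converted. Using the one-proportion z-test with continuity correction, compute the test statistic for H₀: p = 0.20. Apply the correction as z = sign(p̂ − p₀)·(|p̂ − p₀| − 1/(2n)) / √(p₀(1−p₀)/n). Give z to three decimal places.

The sample proportion is 26/96 = 0.27083. p̂ − p₀ = 0.070833.
1/(2n) = 0.005208.
Corrected numerator: |0.070833| − 0.005208 = 0.065625.
SE₀ = √(0.20·0.80/96) = 0.040825.
z = (+)0.065625/0.040825 = 1.607.

z = 1.607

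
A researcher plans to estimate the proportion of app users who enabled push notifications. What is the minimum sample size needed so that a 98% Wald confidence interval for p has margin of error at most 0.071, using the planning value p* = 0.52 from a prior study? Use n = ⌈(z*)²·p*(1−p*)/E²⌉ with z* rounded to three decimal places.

z* = 2.326 at the 98% level.
p*(1−p*) = 0.52·0.48 = 0.2496.
Required n before rounding: 5.410276 × 0.2496 / 0.071² = 267.884.
⌈267.884⌉ = 268.

n = 268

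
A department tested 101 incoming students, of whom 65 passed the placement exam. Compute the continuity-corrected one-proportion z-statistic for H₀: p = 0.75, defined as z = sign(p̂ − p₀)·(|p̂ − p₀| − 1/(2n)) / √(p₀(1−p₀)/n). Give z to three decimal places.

z = -2.355

The sample proportion is 65/101 = 0.64356. p̂ − p₀ = -0.106436.
Continuity correction 1/(2n) = 1/202 = 0.004950.
Corrected numerator: |-0.106436| − 0.004950 = 0.101486.
Under H₀, SE = √(p₀(1−p₀)/n) = √(0.75·0.25/101) = √0.001856436 = 0.043086.
z = (−)0.101486/0.043086 = -2.355.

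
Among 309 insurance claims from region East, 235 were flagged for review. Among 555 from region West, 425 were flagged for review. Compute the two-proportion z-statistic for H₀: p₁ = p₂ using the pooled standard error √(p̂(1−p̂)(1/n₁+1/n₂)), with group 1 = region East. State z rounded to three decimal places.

z = -0.174

p̂₁ = 235/309 = 0.76052, p̂₂ = 425/555 = 0.76577.
Pooling: p̂ = 660/864 = 0.76389.
Pooled SE = √[0.1803627·0.00503805] ≈ 0.030144.
z = -0.00525/0.030144 = -0.174.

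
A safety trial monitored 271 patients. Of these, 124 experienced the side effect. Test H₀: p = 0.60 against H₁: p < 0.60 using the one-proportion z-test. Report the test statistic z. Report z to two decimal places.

z = -4.79

With x = 124 successes in n = 271, p̂ = 0.45756.
SE₀ = √(0.60·0.40/271) = 0.029759.
z = (p̂ − p₀)/SE = (0.45756 − 0.60)/0.029759 = -4.79.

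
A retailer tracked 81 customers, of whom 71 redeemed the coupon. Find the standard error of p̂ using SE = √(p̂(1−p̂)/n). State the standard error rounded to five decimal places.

The sample proportion is 71/81 = 0.87654.
p̂(1−p̂) = 0.87654·0.12346 = 0.108218.
SE = √(0.108218/81) = √0.001336025 = 0.03655.

SE = 0.03655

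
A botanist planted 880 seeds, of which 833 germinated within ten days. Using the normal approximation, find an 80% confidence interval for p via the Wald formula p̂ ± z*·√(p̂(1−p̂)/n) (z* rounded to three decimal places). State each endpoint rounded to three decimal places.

(0.937, 0.956)

Sample proportion p̂ = 833/880 = 0.94659.
SE = √(p̂(1−p̂)/n) = √(0.050557/880) = 0.007580.
The 80% critical value is z* = 1.282.
Margin = 1.282·0.007580 = 0.00972.
CI: 0.94659 ± 0.00972 = (0.937, 0.956).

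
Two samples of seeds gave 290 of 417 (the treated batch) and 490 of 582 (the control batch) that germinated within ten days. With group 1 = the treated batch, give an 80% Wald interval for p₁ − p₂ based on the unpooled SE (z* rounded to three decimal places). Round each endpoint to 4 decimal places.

(-0.1813, -0.1117)

p̂₁ = 290/417 = 0.69544, p̂₂ = 490/582 = 0.84192; p̂₁ − p̂₂ = -0.14648.
SE = √(0.000507918 + 0.000228673) = √0.000736591 = 0.027140.
The 80% critical value is z* = 1.282. Margin of error = 0.03479.
So the interval runs from -0.1813 to -0.1117.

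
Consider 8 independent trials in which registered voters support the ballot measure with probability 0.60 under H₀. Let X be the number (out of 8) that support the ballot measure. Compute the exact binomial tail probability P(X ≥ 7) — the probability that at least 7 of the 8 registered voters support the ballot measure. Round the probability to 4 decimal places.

X is binomial with n = 8 and p = 0.60.
P(X ≥ 7) = C(8,7)·0.60^7·0.40^1 + C(8,8)·0.60^8·0.40^0.
= 0.089580 + 0.016796 = 0.1064.

P = 0.1064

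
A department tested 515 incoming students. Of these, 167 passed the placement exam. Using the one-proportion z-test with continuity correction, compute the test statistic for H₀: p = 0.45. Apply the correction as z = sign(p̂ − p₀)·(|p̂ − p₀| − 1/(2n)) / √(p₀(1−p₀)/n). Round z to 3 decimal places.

z = -5.691

Sample proportion p̂ = 167/515 = 0.32427. p̂ − p₀ = -0.125728.
Continuity correction 1/(2n) = 1/1030 = 0.000971.
Corrected numerator: |-0.125728| − 0.000971 = 0.124757.
Null standard error: √(0.45·0.55/515) = √0.000480583 = 0.021922.
z = (−)0.124757/0.021922 = -5.691.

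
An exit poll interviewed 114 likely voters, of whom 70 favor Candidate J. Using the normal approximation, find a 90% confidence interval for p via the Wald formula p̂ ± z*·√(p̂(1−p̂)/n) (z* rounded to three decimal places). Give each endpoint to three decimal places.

(0.539, 0.689)

Sample proportion p̂ = 70/114 = 0.61404.
Standard error of p̂: √(0.236996/114) = √0.002078912 = 0.045595.
z* = 1.645 at the 90% level.
Margin of error: 1.645 × 0.045595 = 0.07500.
So the interval runs from 0.539 to 0.689.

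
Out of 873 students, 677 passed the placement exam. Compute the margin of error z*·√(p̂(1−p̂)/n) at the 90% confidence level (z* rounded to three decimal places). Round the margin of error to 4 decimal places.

p̂ = 677/873 = 0.77549.
Standard error of p̂: √(0.174107/873) = √0.000199435 = 0.014122.
z* = 1.645 at the 90% level.
So ME = 0.0232.

ME = 0.0232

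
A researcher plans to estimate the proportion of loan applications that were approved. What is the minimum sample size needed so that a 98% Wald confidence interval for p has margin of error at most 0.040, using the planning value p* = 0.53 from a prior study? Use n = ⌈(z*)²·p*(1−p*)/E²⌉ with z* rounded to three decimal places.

n = 843

z* = 2.326 at the 98% level.
p*(1−p*) = 0.53·0.47 = 0.2491.
Required n before rounding: 5.410276 × 0.2491 / 0.040² = 842.312.
Rounding up, n = 843.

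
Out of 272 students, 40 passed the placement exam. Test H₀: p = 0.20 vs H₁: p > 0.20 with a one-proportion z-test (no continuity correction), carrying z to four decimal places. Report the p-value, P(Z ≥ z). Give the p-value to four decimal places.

p̂ = 40/272 = 0.14706.
Null standard error: √(0.20·0.80/272) = √0.000588235 = 0.024254.
z = (p̂ − p₀)/SE = (40/272 − 0.20)/0.024254 ≈ -2.1828.
p-value = P(Z ≥ z) with z = -2.1828 → 0.9855.

p-value = 0.9855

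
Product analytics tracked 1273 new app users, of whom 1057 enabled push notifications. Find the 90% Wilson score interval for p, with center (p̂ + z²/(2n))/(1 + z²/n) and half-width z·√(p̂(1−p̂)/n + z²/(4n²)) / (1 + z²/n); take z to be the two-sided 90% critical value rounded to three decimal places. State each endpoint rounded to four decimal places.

p̂ = 1057/1273 = 0.83032; z = 1.645, so z² = 2.706025.
Denominator 1 + z²/n = 1 + 2.706025/1273 = 1.002126.
Adjusted center: (0.83032 + z²/(2n))/1.002126 = 0.82962.
Radicand: p̂(1−p̂)/n + z²/(4n²) = 0.000110673 + 0.000000417 = 0.000111090.
Half-width = 1.645·√0.000111090/1.002126 = 0.01730.
So the interval runs from 0.8123 to 0.8469.

(0.8123, 0.8469)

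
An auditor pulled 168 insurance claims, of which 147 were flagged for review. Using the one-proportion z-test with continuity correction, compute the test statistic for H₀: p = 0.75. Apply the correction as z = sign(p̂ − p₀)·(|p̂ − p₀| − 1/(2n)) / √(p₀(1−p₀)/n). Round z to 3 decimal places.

z = 3.653

With x = 147 successes in n = 168, p̂ = 0.87500. p̂ − p₀ = 0.125000.
Continuity correction 1/(2n) = 1/336 = 0.002976.
Corrected numerator: |0.125000| − 0.002976 = 0.122024.
Under H₀, SE = √(p₀(1−p₀)/n) = √(0.75·0.25/168) = √0.001116071 = 0.033408.
z = +0.122024/0.033408 = 3.653.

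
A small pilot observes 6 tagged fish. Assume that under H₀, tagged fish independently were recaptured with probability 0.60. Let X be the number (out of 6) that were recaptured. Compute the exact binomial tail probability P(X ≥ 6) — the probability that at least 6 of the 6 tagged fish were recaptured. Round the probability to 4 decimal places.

X ~ Binomial(n=6, p=0.60).
P(X ≥ 6) = C(6,6)·0.60^6·0.40^0.
= 0.046656 = 0.0467.

P = 0.0467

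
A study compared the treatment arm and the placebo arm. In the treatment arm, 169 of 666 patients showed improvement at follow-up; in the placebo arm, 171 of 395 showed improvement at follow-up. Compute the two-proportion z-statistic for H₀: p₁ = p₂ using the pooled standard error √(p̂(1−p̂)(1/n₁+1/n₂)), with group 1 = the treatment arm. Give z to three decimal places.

Sample proportions: p̂₁ = 169/666 = 0.25375 and p̂₂ = 171/395 = 0.43291.
Pooling: p̂ = 340/1061 = 0.32045.
Pooled SE = √[0.2177627·0.00403315] ≈ 0.029636.
z = (p̂₁ − p̂₂)/SE = (0.25375 − 0.43291)/0.029636 = -0.17916/0.029636 = -6.045.

z = -6.045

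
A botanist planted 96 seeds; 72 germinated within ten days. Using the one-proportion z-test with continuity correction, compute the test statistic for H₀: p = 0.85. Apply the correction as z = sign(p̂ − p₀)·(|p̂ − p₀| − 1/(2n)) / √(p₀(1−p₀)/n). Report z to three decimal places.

z = -2.601

With x = 72 successes in n = 96, p̂ = 0.75000. p̂ − p₀ = -0.100000.
Continuity correction 1/(2n) = 1/192 = 0.005208.
Corrected numerator: |-0.100000| − 0.005208 = 0.094792.
Under H₀, SE = √(p₀(1−p₀)/n) = √(0.85·0.15/96) = √0.001328125 = 0.036443.
z = (−)0.094792/0.036443 = -2.601.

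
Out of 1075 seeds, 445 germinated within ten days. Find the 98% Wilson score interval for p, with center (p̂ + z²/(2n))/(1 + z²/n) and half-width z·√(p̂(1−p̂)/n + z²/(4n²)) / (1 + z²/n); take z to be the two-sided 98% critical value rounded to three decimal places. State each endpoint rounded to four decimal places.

p̂ = 445/1075 = 0.41395; z = 2.326, so z² = 5.410276.
1 + z²/n = 1.005033.
Center = (0.41395 + 0.002516)/1.005033 = 0.41438.
Radicand: p̂(1−p̂)/n + z²/(4n²) = 0.000225671 + 0.000001170 = 0.000226841.
Half-width = 2.326·√0.000226841/1.005033 = 0.03486.
So the interval runs from 0.3795 to 0.4492.

(0.3795, 0.4492)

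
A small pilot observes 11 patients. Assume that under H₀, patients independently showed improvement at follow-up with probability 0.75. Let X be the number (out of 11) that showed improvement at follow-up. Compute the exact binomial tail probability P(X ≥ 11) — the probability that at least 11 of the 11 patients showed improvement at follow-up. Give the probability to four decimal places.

P = 0.0422

X is binomial with n = 11 and p = 0.75.
P(X ≥ 11) = C(11,11)·0.75^11·0.25^0.
= 0.042235 = 0.0422.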